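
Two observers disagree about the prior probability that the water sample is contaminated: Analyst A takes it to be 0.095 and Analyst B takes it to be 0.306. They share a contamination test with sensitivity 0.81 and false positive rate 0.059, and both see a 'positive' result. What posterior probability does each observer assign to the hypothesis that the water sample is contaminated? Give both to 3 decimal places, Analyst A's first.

Analyst A: 0.590; Analyst B: 0.858

P('+'|H) = 0.81, P('+'|¬H) = 0.059.
Analyst A: numerator 0.81·0.095 = 0.076950; evidence = 0.076950+0.059·0.905 = 0.13034; posterior = 0.590.
Analyst B: numerator 0.81·0.306 = 0.24786; evidence = 0.24786+0.059·0.694 = 0.28881; posterior = 0.858.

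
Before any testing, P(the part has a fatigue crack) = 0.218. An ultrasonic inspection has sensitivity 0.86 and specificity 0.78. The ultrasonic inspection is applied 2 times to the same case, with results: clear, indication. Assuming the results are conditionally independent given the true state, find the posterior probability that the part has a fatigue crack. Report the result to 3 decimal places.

Posterior P(H) ≈ 0.164

Let H be the event that the part has a fatigue crack; start with P(H) = 0.218. P('indication'|H) = 0.86, P('indication'|¬H) = 0.22.
Update on result 1 ('clear'): P(H) ← 0.14·0.2180 / (0.14·0.2180 + 0.78·0.7820) = 0.030520/0.64048 = 0.0477.
Update on result 2 ('indication'): P(H) ← 0.86·0.0477 / (0.86·0.0477 + 0.22·0.9523) = 0.040981/0.25050 = 0.1636.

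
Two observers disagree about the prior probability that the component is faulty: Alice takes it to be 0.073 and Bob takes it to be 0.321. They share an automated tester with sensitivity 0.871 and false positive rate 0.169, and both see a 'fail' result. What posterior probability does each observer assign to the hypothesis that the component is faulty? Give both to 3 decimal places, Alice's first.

P('+'|H) = 0.871, P('+'|¬H) = 0.169.
Alice: numerator 0.871·0.073 = 0.063583; evidence = 0.063583+0.169·0.927 = 0.22025; posterior = 0.289.
Bob: numerator 0.871·0.321 = 0.27959; evidence = 0.27959+0.169·0.679 = 0.39434; posterior = 0.709.

Alice: 0.289; Bob: 0.709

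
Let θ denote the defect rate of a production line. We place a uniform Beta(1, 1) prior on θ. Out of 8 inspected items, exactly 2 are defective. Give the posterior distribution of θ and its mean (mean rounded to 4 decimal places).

Observing 2 successes and 6 failures updates Beta(1, 1) by adding the success and failure counts to the two shape parameters: α = 1+2 = 3, β = 1+6 = 7.
Posterior mean = α/(α+β) = 3/10 = 0.3000.

Posterior: Beta(3, 7); mean ≈ 0.3000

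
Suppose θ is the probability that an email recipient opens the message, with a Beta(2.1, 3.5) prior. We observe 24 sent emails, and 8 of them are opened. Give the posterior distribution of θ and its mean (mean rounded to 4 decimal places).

Posterior: Beta(10.1, 19.5); mean ≈ 0.3412

Observing 8 successes and 16 failures updates Beta(2.1, 3.5) by adding the success and failure counts to the two shape parameters: α = 2.1+8 = 10.1, β = 3.5+16 = 19.5.
Posterior mean = α/(α+β) = 10.1/29.6 = 0.3412.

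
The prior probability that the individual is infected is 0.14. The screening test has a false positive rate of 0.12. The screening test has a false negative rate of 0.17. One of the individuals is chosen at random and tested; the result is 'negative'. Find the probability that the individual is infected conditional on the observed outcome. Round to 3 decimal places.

Let H be the event that the individual is infected. P(H) = 0.14, so P(¬H) = 0.86. With E the 'negative' result, P(E|H) = 0.17 and P(E|¬H) = 0.88.
P(E) = 0.17·0.14 + 0.88·0.86 = 0.023800 + 0.75680 = 0.78060.
By Bayes' theorem, P(H|E) = 0.023800 / 0.78060 = 0.030.

P(H | E) ≈ 0.030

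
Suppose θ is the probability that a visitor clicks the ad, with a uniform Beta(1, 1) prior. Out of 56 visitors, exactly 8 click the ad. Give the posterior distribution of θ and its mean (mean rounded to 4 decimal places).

The binomial likelihood is conjugate to the Beta prior: with 8 successes and 48 failures, the posterior is Beta(1+8, 1+48) = Beta(9, 49).
Posterior mean = α/(α+β) = 9/58 = 0.1552.

Posterior: Beta(9, 49); mean ≈ 0.1552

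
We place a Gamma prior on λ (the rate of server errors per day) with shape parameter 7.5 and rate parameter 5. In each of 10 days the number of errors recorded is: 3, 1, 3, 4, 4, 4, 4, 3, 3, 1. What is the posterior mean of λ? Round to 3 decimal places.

Posterior mean ≈ 2.500

Total count ∑xᵢ = 30 over n = 10 days.
Gamma is conjugate to the Poisson likelihood: posterior is Gamma(shape = 7.5+30 = 37.5, rate = 5+10 = 15).
E[λ | data] = 37.5/15 = 2.500.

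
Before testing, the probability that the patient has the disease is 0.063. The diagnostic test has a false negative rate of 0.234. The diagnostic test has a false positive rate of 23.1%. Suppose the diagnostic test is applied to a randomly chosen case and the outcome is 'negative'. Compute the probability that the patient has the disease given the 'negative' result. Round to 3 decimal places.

Let H be the event that the patient has the disease. P(H) = 0.063, so P(¬H) = 0.937. With E the 'negative' result, P(E|H) = 0.234 and P(E|¬H) = 0.769.
P(E) = 0.234·0.063 + 0.769·0.937 = 0.014742 + 0.72055 = 0.73530.
By Bayes' theorem, P(H|E) = 0.014742 / 0.73530 = 0.020.

P(H | E) ≈ 0.020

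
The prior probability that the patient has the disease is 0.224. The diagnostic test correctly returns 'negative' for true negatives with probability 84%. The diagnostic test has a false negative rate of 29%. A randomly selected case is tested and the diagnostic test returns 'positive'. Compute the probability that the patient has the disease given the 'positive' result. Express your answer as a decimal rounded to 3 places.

P(H | E) ≈ 0.562

Let H be the event that the patient has the disease. P(H) = 0.224, so P(¬H) = 0.776. With E the 'positive' result, P(E|H) = 0.71 and P(E|¬H) = 0.16.
P(E) = 0.71·0.224 + 0.16·0.776 = 0.15904 + 0.12416 = 0.28320.
By Bayes' theorem, P(H|E) = 0.15904 / 0.28320 = 0.562.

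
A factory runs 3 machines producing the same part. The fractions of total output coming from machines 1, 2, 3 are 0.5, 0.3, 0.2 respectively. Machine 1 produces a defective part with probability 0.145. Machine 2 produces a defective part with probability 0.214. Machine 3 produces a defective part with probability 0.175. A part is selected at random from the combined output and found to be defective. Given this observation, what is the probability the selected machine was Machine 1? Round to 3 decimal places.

P(defective|M1) = 0.145; P(defective|M2) = 0.214; P(defective|M3) = 0.175.
Prior × likelihood for each source: 0.5·0.145=0.07250, 0.3·0.214=0.06420, 0.2·0.175=0.03500. Summing gives P(defective) = 0.17170.
P(Machine 1 | defective) = 0.07250 / 0.17170 = 0.422.

Posterior probability ≈ 0.422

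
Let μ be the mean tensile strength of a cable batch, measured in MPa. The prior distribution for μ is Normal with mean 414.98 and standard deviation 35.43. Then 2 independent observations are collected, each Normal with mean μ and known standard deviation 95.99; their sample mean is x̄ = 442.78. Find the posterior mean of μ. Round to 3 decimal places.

With known σ, the Normal prior is conjugate. Weight on the data is w = (n/σ²)/(n/σ² + 1/τ₀²) = 0.00021706/(0.00021706+0.00079663) = 0.21413.
Posterior mean = w·x̄ + (1−w)·μ₀ = 0.21413·442.78 + 0.78587·414.98 = 420.933.

Posterior mean ≈ 420.933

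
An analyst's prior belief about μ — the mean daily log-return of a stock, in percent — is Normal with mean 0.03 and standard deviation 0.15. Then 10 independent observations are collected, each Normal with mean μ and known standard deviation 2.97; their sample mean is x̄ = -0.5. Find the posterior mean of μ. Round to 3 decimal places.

Prior precision 1/τ₀² = 1/0.15² = 44.4444; data precision n/σ² = 10/2.97² = 1.13367.
Posterior precision = 44.4444 + 1.13367 = 45.5781.
Posterior mean = (44.4444·0.03 + 1.13367·-0.5) / 45.5781 = 0.017.

Posterior mean ≈ 0.017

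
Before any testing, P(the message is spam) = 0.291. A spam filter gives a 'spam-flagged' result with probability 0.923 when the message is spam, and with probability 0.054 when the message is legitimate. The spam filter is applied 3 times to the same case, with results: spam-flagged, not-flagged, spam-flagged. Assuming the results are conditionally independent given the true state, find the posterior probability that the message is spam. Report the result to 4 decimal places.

Let H be the event that the message is spam; start with P(H) = 0.291. P('spam-flagged'|H) = 0.923, P('spam-flagged'|¬H) = 0.054.
Update on result 1 ('spam-flagged'): P(H) ← 0.923·0.2910 / (0.923·0.2910 + 0.054·0.7090) = 0.26859/0.30688 = 0.8752.
Update on result 2 ('not-flagged'): P(H) ← 0.077·0.8752 / (0.077·0.8752 + 0.946·0.1248) = 0.067394/0.18542 = 0.3635.
Update on result 3 ('spam-flagged'): P(H) ← 0.923·0.3635 / (0.923·0.3635 + 0.054·0.6365) = 0.33549/0.36986 = 0.9071.

Posterior P(H) ≈ 0.9071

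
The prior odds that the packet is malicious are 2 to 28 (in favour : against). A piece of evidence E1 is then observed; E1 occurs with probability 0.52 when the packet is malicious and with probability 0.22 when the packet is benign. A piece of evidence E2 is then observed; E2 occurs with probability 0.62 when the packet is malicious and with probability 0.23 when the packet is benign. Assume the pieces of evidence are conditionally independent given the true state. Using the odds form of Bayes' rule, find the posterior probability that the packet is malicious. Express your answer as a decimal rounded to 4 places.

Posterior probability ≈ 0.3128

Prior odds = 2/28 = 0.071429.
Likelihood ratio for E1 = 0.52/0.22 = 2.3636.
Likelihood ratio for E2 = 0.62/0.23 = 2.6957.
Posterior odds = prior odds × LR₁ × LR₂ = 0.45511.
Posterior probability = odds/(1+odds) = 0.45511/1.4551 = 0.3128.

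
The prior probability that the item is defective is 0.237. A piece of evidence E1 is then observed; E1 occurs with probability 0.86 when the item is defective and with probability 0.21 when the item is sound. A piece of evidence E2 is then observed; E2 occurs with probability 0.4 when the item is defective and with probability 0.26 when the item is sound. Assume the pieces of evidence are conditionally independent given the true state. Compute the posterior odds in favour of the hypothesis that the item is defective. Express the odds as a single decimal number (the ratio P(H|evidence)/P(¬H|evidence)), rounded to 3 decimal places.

Posterior odds ≈ 1.957

Prior odds = 0.237/(1−0.237) = 0.31062.
Likelihood ratio for E1 = 0.86/0.21 = 4.0952.
Likelihood ratio for E2 = 0.4/0.26 = 1.5385.
Posterior odds = prior odds × LR₁ × LR₂ = 1.9570.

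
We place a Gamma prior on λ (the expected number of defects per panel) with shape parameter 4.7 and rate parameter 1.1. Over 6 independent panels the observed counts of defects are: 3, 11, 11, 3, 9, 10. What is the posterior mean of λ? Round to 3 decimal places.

Total count ∑xᵢ = 47 over n = 6 panels.
Gamma is conjugate to the Poisson likelihood: posterior is Gamma(shape = 4.7+47 = 51.7, rate = 1.1+6 = 7.1).
Posterior mean = shape/rate = 51.7/7.1 = 7.282.

Posterior mean ≈ 7.282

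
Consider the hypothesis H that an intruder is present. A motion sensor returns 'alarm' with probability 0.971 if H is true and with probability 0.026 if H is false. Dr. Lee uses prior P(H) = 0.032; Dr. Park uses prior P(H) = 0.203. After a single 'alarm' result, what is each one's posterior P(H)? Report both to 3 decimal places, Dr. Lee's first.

Dr. Lee: 0.552; Dr. Park: 0.905

P('+'|H) = 0.971, P('+'|¬H) = 0.026.
Dr. Lee: numerator 0.971·0.032 = 0.031072; evidence = 0.031072+0.026·0.968 = 0.056240; posterior = 0.552.
Dr. Park: numerator 0.971·0.203 = 0.19711; evidence = 0.19711+0.026·0.797 = 0.21784; posterior = 0.905.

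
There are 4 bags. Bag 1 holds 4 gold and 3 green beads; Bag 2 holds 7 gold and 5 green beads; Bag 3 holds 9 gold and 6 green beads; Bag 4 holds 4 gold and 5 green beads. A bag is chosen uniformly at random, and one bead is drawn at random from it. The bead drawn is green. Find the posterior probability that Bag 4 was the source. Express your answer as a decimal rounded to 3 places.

Posterior probability ≈ 0.309

Tabulate prior·likelihood by source: [1] prior 0.25, lik 0.4286, product 0.1071; [2] prior 0.25, lik 0.4167, product 0.1042; [3] prior 0.25, lik 0.4, product 0.1000; [4] prior 0.25, lik 0.5556, product 0.1389.
Normalizing constant = 0.45020; the posterior for Bag 4 is its product over the sum, 0.1389/0.45020 = 0.309.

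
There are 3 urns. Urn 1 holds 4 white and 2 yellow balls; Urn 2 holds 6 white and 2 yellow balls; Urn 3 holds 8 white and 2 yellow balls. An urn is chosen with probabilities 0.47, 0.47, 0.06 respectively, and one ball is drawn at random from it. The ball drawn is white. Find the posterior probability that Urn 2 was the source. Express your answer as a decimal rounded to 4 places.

P(white|Urn 1) = 0.6667; P(white|Urn 2) = 0.75; P(white|Urn 3) = 0.8.
Prior × likelihood for each source: 0.47·0.6667=0.3133, 0.47·0.75=0.3525, 0.06·0.8=0.04800. Summing gives P(white) = 0.71383.
P(Urn 2 | white) = 0.3525 / 0.71383 = 0.4938.

Posterior probability ≈ 0.4938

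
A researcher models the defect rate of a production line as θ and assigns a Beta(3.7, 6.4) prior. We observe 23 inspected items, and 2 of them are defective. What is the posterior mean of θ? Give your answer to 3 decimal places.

Posterior mean ≈ 0.172

The binomial likelihood is conjugate to the Beta prior: with 2 successes and 21 failures, the posterior is Beta(3.7+2, 6.4+21) = Beta(5.7, 27.4).
Posterior mean = α/(α+β) = 5.7/33.1 = 0.172.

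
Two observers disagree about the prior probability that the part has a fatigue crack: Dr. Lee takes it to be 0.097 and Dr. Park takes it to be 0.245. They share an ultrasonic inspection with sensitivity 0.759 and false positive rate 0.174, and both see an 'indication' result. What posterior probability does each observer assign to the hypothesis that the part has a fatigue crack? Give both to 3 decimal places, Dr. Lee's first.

Dr. Lee: 0.319; Dr. Park: 0.586

P('+'|H) = 0.759, P('+'|¬H) = 0.174.
Dr. Lee: numerator 0.759·0.097 = 0.073623; evidence = 0.073623+0.174·0.903 = 0.23074; posterior = 0.319.
Dr. Park: numerator 0.759·0.245 = 0.18596; evidence = 0.18596+0.174·0.755 = 0.31732; posterior = 0.586.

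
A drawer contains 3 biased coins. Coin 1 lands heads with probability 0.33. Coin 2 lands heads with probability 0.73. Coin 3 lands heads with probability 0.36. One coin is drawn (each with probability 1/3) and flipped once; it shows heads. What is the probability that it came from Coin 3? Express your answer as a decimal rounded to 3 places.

P(heads|C1) = 0.33; P(heads|C2) = 0.73; P(heads|C3) = 0.36.
Prior × likelihood for each source: 0.333333·0.33=0.1100, 0.333333·0.73=0.2433, 0.333333·0.36=0.1200. Summing gives P(heads) = 0.47333.
P(Coin 3 | heads) = 0.1200 / 0.47333 = 0.254.

Posterior probability ≈ 0.254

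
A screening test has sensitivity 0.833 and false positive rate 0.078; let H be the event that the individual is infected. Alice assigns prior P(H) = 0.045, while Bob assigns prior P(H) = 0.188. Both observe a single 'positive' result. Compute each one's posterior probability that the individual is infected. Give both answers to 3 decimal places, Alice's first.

P('+'|H) = 0.833, P('+'|¬H) = 0.078.
Alice: numerator 0.833·0.045 = 0.037485; evidence = 0.037485+0.078·0.955 = 0.11197; posterior = 0.335.
Bob: numerator 0.833·0.188 = 0.15660; evidence = 0.15660+0.078·0.812 = 0.21994; posterior = 0.712.

Alice: 0.335; Bob: 0.712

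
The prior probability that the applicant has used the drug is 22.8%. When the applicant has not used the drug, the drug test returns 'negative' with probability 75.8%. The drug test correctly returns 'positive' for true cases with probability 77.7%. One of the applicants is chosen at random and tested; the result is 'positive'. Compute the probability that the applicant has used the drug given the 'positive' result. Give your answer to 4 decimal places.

P(H | E) ≈ 0.4867

Write H for 'the applicant has used the drug'. Prior odds H:¬H = 0.228/0.772 = 0.29534. For the 'positive' outcome, the likelihood ratio is 0.777/0.242 = 3.2107.
Posterior odds = 0.29534 × 3.2107 = 0.94825, so P(H|E) = 0.94825/(1+0.94825) = 0.4867.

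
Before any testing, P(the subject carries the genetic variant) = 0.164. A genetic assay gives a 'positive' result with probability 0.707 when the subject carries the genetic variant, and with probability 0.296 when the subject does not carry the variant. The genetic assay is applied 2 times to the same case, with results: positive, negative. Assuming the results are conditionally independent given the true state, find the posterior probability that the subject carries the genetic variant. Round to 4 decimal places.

With H the event that the subject carries the genetic variant, the joint likelihood of the observed sequence is P(data|H) = 0.707·0.293 = 0.20715 and P(data|¬H) = 0.296·0.704 = 0.20838.
Bayes: P(H|data) = 0.164·0.20715 / (0.164·0.20715 + 0.836·0.20838) = 0.033973/0.20818 = 0.1632.

Posterior P(H) ≈ 0.1632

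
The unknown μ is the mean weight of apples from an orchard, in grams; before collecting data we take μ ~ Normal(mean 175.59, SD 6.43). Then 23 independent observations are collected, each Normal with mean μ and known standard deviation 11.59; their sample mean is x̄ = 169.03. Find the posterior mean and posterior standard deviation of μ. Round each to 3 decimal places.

Posterior mean ≈ 169.842; posterior SD ≈ 2.262

Prior precision 1/τ₀² = 1/6.43² = 0.0241868; data precision n/σ² = 23/11.59² = 0.171223.
Posterior precision = 0.0241868 + 0.171223 = 0.195409, giving posterior SD = 1/√0.195409 = 2.262.
Posterior mean = (0.0241868·175.59 + 0.171223·169.03) / 0.195409 = 169.842.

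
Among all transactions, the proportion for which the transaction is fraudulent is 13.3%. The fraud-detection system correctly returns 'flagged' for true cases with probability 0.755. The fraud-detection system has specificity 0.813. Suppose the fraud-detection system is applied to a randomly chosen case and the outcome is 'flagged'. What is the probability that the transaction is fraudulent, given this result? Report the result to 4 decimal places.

P(H | E) ≈ 0.3825

Write H for 'the transaction is fraudulent'. Prior odds H:¬H = 0.133/0.867 = 0.15340. For the 'flagged' outcome, the likelihood ratio is 0.755/0.187 = 4.0374.
Posterior odds = 0.15340 × 4.0374 = 0.61935, so P(H|E) = 0.61935/(1+0.61935) = 0.3825.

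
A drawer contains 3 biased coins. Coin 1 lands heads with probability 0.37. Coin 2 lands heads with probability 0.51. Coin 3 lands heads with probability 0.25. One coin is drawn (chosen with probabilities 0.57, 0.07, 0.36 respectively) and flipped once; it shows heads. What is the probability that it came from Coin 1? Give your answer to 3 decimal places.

Posterior probability ≈ 0.627

P(heads|C1) = 0.37; P(heads|C2) = 0.51; P(heads|C3) = 0.25.
Prior × likelihood for each source: 0.57·0.37=0.2109, 0.07·0.51=0.03570, 0.36·0.25=0.09000. Summing gives P(heads) = 0.33660.
P(Coin 1 | heads) = 0.2109 / 0.33660 = 0.627.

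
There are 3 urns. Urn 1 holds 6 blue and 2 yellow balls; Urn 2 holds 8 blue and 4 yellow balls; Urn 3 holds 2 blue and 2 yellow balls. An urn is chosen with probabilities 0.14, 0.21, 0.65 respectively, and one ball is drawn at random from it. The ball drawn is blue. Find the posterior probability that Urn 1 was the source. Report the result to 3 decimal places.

Tabulate prior·likelihood by source: [1] prior 0.14, lik 0.75, product 0.1050; [2] prior 0.21, lik 0.6667, product 0.1400; [3] prior 0.65, lik 0.5, product 0.3250.
Normalizing constant = 0.57000; the posterior for Urn 1 is its product over the sum, 0.1050/0.57000 = 0.184.

Posterior probability ≈ 0.184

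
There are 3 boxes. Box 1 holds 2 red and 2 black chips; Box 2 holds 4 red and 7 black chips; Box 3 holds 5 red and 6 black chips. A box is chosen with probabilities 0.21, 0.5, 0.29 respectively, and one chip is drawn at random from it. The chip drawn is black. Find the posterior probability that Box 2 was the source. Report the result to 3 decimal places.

Posterior probability ≈ 0.547

P(black|Box 1) = 0.5; P(black|Box 2) = 0.6364; P(black|Box 3) = 0.5455.
Prior × likelihood for each source: 0.21·0.5=0.1050, 0.5·0.6364=0.3182, 0.29·0.5455=0.1582. Summing gives P(black) = 0.58136.
P(Box 2 | black) = 0.3182 / 0.58136 = 0.547.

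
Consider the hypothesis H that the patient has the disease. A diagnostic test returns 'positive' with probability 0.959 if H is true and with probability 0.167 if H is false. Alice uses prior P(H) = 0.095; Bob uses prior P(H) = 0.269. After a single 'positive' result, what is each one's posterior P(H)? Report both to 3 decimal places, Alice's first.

The likelihood ratio for a 'positive' result is 0.959/0.167 = 5.7425.
Alice: prior odds 0.095/0.905 = 0.10497; posterior odds 0.60281; posterior probability 0.376.
Bob: prior odds 0.269/0.731 = 0.36799; posterior odds 2.1132; posterior probability 0.679.

Alice: 0.376; Bob: 0.679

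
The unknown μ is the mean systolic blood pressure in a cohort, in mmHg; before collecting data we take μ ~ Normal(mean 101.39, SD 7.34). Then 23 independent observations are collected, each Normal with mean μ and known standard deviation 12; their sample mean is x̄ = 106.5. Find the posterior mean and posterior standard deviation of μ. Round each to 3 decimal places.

Posterior mean ≈ 105.968; posterior SD ≈ 2.368

Prior precision 1/τ₀² = 1/7.34² = 0.0185613; data precision n/σ² = 23/12² = 0.159722.
Posterior precision = 0.0185613 + 0.159722 = 0.178284, giving posterior SD = 1/√0.178284 = 2.368.
Posterior mean = (0.0185613·101.39 + 0.159722·106.5) / 0.178284 = 105.968.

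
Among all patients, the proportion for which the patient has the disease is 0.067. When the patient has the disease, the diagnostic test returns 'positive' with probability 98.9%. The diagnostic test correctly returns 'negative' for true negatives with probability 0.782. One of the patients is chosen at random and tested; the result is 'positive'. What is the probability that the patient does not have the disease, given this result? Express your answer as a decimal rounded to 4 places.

Write H for 'the patient has the disease'. Prior odds H:¬H = 0.067/0.933 = 0.071811. For the 'positive' outcome, the likelihood ratio is 0.989/0.218 = 4.5367.
Posterior odds = 0.071811 × 4.5367 = 0.32579, so P(H|E) = 0.32579/(1+0.32579) = 0.2457. Then P(¬H|E) = 1 − 0.2457 = 0.7543.

P(¬H | E) ≈ 0.7543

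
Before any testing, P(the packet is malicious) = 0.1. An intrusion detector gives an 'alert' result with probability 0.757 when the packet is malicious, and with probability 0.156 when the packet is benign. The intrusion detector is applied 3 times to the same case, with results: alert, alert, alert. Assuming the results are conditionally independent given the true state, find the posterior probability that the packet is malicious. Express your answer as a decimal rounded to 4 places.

Posterior P(H) ≈ 0.9270

Let H be the event that the packet is malicious; start with P(H) = 0.1. P('alert'|H) = 0.757, P('alert'|¬H) = 0.156.
Update on result 1 ('alert'): P(H) ← 0.757·0.1000 / (0.757·0.1000 + 0.156·0.9000) = 0.075700/0.21610 = 0.3503.
Update on result 2 ('alert'): P(H) ← 0.757·0.3503 / (0.757·0.3503 + 0.156·0.6497) = 0.26518/0.36653 = 0.7235.
Update on result 3 ('alert'): P(H) ← 0.757·0.7235 / (0.757·0.7235 + 0.156·0.2765) = 0.54767/0.59081 = 0.9270.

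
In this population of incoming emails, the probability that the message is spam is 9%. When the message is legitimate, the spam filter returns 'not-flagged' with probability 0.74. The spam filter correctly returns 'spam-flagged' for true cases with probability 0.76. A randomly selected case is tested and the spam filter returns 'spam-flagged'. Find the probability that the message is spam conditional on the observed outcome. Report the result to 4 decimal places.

Let H be the event that the message is spam. P(H) = 0.09, so P(¬H) = 0.91. With E the 'spam-flagged' result, P(E|H) = 0.76 and P(E|¬H) = 0.26.
P(E) = 0.76·0.09 + 0.26·0.91 = 0.068400 + 0.23660 = 0.30500.
By Bayes' theorem, P(H|E) = 0.068400 / 0.30500 = 0.2243.

P(H | E) ≈ 0.2243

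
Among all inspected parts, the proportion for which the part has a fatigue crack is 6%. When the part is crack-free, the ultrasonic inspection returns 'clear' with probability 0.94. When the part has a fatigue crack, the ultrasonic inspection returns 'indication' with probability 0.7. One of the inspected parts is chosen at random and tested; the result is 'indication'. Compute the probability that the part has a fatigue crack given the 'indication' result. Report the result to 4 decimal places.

P(H | E) ≈ 0.4268

Write H for 'the part has a fatigue crack'. Prior odds H:¬H = 0.06/0.94 = 0.063830. For the 'indication' outcome, the likelihood ratio is 0.7/0.06 = 11.667.
Posterior odds = 0.063830 × 11.667 = 0.74468, so P(H|E) = 0.74468/(1+0.74468) = 0.4268.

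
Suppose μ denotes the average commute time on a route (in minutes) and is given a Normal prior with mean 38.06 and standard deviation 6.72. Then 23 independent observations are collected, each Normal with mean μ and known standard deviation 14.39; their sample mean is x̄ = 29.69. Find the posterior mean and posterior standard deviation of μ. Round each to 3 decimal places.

With known σ, the Normal prior is conjugate. Weight on the data is w = (n/σ²)/(n/σ² + 1/τ₀²) = 0.111072/(0.111072+0.0221443) = 0.83377.
Posterior mean = w·x̄ + (1−w)·μ₀ = 0.83377·29.69 + 0.16623·38.06 = 31.081. Posterior variance = 1/(0.111072+0.0221443) = 7.50657, so SD = 2.740.

Posterior mean ≈ 31.081; posterior SD ≈ 2.740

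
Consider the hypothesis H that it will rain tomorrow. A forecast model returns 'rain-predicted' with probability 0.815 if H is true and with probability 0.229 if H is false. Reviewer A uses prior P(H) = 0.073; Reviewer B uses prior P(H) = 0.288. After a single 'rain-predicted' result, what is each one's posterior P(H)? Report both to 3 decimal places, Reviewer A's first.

Reviewer A: 0.219; Reviewer B: 0.590

P('+'|H) = 0.815, P('+'|¬H) = 0.229.
Reviewer A: numerator 0.815·0.073 = 0.059495; evidence = 0.059495+0.229·0.927 = 0.27178; posterior = 0.219.
Reviewer B: numerator 0.815·0.288 = 0.23472; evidence = 0.23472+0.229·0.712 = 0.39777; posterior = 0.590.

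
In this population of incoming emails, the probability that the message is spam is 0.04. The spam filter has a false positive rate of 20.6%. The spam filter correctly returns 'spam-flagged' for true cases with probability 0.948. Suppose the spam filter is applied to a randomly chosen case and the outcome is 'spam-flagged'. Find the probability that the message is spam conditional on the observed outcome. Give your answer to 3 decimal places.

Let H be the event that the message is spam. P(H) = 0.04, so P(¬H) = 0.96. With E the 'spam-flagged' result, P(E|H) = 0.948 and P(E|¬H) = 0.206.
P(E) = 0.948·0.04 + 0.206·0.96 = 0.037920 + 0.19776 = 0.23568.
By Bayes' theorem, P(H|E) = 0.037920 / 0.23568 = 0.161.

P(H | E) ≈ 0.161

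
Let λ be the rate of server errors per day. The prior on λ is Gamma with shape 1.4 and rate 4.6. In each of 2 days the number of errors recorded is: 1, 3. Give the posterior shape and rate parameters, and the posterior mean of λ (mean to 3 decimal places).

The Poisson likelihood adds the total count to the shape and the number of exposure periods to the rate. Here ∑xᵢ = 4 and n = 2, so shape 1.4→5.4 and rate 4.6→6.6.
Posterior mean = shape/rate = 5.4/6.6 = 0.818.

Posterior: Gamma(shape=5.4, rate=6.6); mean ≈ 0.818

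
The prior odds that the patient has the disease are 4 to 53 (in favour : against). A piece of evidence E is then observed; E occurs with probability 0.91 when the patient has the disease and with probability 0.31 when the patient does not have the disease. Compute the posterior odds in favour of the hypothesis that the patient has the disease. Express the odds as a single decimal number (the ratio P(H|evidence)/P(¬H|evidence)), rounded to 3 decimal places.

Prior odds = 4/53 = 0.075472.
Likelihood ratio for E = 0.91/0.31 = 2.9355.
Posterior odds = prior odds × LR = 0.22155.

Posterior odds ≈ 0.222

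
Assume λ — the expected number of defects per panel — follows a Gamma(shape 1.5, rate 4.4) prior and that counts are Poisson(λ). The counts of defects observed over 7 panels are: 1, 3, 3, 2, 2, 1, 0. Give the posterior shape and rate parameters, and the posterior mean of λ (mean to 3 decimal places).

Total count ∑xᵢ = 12 over n = 7 panels.
Gamma is conjugate to the Poisson likelihood: posterior is Gamma(shape = 1.5+12 = 13.5, rate = 4.4+7 = 11.4).
E[λ | data] = 13.5/11.4 = 1.184.

Posterior: Gamma(shape=13.5, rate=11.4); mean ≈ 1.184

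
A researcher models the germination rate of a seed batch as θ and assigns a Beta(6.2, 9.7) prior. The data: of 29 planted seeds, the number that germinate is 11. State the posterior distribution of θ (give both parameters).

The binomial likelihood is conjugate to the Beta prior: with 11 successes and 18 failures, the posterior is Beta(6.2+11, 9.7+18) = Beta(17.2, 27.7).

Posterior: Beta(17.2, 27.7)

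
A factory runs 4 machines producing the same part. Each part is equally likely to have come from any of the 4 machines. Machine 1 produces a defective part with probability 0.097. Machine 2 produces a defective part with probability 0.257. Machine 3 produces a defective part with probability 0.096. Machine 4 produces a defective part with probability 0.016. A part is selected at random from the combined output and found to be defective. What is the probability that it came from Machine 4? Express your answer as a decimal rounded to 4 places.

P(defective|M1) = 0.097; P(defective|M2) = 0.257; P(defective|M3) = 0.096; P(defective|M4) = 0.016.
Prior × likelihood for each source: 0.25·0.097=0.02425, 0.25·0.257=0.06425, 0.25·0.096=0.02400, 0.25·0.016=0.004000. Summing gives P(defective) = 0.11650.
P(Machine 4 | defective) = 0.004000 / 0.11650 = 0.0343.

Posterior probability ≈ 0.0343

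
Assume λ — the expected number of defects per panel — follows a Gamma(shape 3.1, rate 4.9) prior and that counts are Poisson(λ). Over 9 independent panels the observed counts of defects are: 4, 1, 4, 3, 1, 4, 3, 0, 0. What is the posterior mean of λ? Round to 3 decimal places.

Posterior mean ≈ 1.662

The Poisson likelihood adds the total count to the shape and the number of exposure periods to the rate. Here ∑xᵢ = 20 and n = 9, so shape 3.1→23.1 and rate 4.9→13.9.
Posterior mean = shape/rate = 23.1/13.9 = 1.662.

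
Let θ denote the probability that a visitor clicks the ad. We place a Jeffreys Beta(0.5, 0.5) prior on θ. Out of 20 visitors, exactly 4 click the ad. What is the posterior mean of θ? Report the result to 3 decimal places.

Posterior mean ≈ 0.214

Observing 4 successes and 16 failures updates Beta(0.5, 0.5) by adding the success and failure counts to the two shape parameters: α = 0.5+4 = 4.5, β = 0.5+16 = 16.5.
E[θ | data] = 4.5/(4.5+16.5) = 0.214.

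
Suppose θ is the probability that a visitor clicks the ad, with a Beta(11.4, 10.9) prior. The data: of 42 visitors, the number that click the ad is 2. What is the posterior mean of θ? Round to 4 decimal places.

Posterior mean ≈ 0.2084

The binomial likelihood is conjugate to the Beta prior: with 2 successes and 40 failures, the posterior is Beta(11.4+2, 10.9+40) = Beta(13.4, 50.9).
E[θ | data] = 13.4/(13.4+50.9) = 0.2084.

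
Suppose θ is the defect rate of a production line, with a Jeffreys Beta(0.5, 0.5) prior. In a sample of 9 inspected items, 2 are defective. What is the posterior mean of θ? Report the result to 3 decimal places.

The binomial likelihood is conjugate to the Beta prior: with 2 successes and 7 failures, the posterior is Beta(0.5+2, 0.5+7) = Beta(2.5, 7.5).
Posterior mean = α/(α+β) = 2.5/10 = 0.250.

Posterior mean ≈ 0.250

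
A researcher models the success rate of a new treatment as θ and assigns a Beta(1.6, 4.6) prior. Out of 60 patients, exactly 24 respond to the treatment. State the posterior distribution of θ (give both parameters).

Posterior: Beta(25.6, 40.6)

The binomial likelihood is conjugate to the Beta prior: with 24 successes and 36 failures, the posterior is Beta(1.6+24, 4.6+36) = Beta(25.6, 40.6).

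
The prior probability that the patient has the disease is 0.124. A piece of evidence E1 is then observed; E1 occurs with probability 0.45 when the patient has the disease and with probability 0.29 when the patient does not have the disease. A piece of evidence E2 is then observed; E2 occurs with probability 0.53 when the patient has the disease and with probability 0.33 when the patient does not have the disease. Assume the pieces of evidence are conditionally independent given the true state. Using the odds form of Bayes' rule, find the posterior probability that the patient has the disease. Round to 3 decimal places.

Prior odds = 0.124/(1−0.124) = 0.14155.
Likelihood ratio for E1 = 0.45/0.29 = 1.5517.
Likelihood ratio for E2 = 0.53/0.33 = 1.6061.
Posterior odds = prior odds × LR₁ × LR₂ = 0.35277.
Posterior probability = odds/(1+odds) = 0.35277/1.3528 = 0.261.

Posterior probability ≈ 0.261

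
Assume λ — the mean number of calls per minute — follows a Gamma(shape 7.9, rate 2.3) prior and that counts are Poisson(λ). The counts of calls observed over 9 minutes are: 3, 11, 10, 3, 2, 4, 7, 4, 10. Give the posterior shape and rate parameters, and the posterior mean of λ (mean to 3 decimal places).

Total count ∑xᵢ = 54 over n = 9 minutes.
Gamma is conjugate to the Poisson likelihood: posterior is Gamma(shape = 7.9+54 = 61.9, rate = 2.3+9 = 11.3).
E[λ | data] = 61.9/11.3 = 5.478.

Posterior: Gamma(shape=61.9, rate=11.3); mean ≈ 5.478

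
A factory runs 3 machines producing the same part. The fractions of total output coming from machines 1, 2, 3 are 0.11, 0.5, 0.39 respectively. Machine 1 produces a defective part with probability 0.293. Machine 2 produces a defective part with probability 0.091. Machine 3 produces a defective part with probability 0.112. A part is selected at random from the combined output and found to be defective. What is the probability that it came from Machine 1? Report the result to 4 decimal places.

Posterior probability ≈ 0.2655

Tabulate prior·likelihood by source: [1] prior 0.11, lik 0.293, product 0.03223; [2] prior 0.5, lik 0.091, product 0.04550; [3] prior 0.39, lik 0.112, product 0.04368.
Normalizing constant = 0.12141; the posterior for Machine 1 is its product over the sum, 0.03223/0.12141 = 0.2655.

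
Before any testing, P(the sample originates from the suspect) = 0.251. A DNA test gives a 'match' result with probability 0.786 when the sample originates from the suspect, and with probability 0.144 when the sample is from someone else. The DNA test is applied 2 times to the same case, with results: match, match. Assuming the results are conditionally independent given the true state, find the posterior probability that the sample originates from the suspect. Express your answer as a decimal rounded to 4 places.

Posterior P(H) ≈ 0.9090

With H the event that the sample originates from the suspect, the joint likelihood of the observed sequence is P(data|H) = 0.786·0.786 = 0.61780 and P(data|¬H) = 0.144·0.144 = 0.020736.
Bayes: P(H|data) = 0.251·0.61780 / (0.251·0.61780 + 0.749·0.020736) = 0.15507/0.17060 = 0.9090.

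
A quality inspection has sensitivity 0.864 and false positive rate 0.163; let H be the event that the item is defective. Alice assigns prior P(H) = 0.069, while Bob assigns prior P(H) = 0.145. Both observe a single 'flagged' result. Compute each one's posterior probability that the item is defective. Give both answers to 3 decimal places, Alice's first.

Alice: 0.282; Bob: 0.473

P('+'|H) = 0.864, P('+'|¬H) = 0.163.
Alice: numerator 0.864·0.069 = 0.059616; evidence = 0.059616+0.163·0.931 = 0.21137; posterior = 0.282.
Bob: numerator 0.864·0.145 = 0.12528; evidence = 0.12528+0.163·0.855 = 0.26465; posterior = 0.473.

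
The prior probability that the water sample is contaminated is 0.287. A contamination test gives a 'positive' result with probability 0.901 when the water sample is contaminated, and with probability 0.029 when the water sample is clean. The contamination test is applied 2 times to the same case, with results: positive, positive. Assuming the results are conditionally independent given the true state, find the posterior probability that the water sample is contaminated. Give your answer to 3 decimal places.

Posterior P(H) ≈ 0.997

Let H be the event that the water sample is contaminated; start with P(H) = 0.287. P('positive'|H) = 0.901, P('positive'|¬H) = 0.029.
Update on result 1 ('positive'): P(H) ← 0.901·0.2870 / (0.901·0.2870 + 0.029·0.7130) = 0.25859/0.27926 = 0.9260.
Update on result 2 ('positive'): P(H) ← 0.901·0.9260 / (0.901·0.9260 + 0.029·0.0740) = 0.83429/0.83644 = 0.9974.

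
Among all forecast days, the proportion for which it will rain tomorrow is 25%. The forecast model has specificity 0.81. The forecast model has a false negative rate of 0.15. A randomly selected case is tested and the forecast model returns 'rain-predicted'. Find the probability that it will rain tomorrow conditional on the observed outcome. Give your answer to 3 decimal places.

Write H for 'it will rain tomorrow'. Prior odds H:¬H = 0.25/0.75 = 0.33333. For the 'rain-predicted' outcome, the likelihood ratio is 0.85/0.19 = 4.4737.
Posterior odds = 0.33333 × 4.4737 = 1.4912, so P(H|E) = 1.4912/(1+1.4912) = 0.599.

P(H | E) ≈ 0.599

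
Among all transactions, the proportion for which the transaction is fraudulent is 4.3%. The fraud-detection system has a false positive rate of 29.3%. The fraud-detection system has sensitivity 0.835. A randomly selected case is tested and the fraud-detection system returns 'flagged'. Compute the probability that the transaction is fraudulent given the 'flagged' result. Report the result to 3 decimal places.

P(H | E) ≈ 0.114

Write H for 'the transaction is fraudulent'. Prior odds H:¬H = 0.043/0.957 = 0.044932. For the 'flagged' outcome, the likelihood ratio is 0.835/0.293 = 2.8498.
Posterior odds = 0.044932 × 2.8498 = 0.12805, so P(H|E) = 0.12805/(1+0.12805) = 0.114.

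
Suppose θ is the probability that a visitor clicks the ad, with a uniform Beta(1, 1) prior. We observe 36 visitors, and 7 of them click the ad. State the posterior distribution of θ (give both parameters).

Observing 7 successes and 29 failures updates Beta(1, 1) by adding the success and failure counts to the two shape parameters: α = 1+7 = 8, β = 1+29 = 30.

Posterior: Beta(8, 30)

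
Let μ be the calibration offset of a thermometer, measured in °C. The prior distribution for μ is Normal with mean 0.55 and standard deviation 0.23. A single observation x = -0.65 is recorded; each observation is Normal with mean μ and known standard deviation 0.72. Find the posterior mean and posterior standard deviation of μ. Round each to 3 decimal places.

Posterior mean ≈ 0.439; posterior SD ≈ 0.219

Prior precision 1/τ₀² = 1/0.23² = 18.9036; data precision n/σ² = 1/0.72² = 1.92901.
Posterior precision = 18.9036 + 1.92901 = 20.8326, giving posterior SD = 1/√20.8326 = 0.219.
Posterior mean = (18.9036·0.55 + 1.92901·-0.65) / 20.8326 = 0.439.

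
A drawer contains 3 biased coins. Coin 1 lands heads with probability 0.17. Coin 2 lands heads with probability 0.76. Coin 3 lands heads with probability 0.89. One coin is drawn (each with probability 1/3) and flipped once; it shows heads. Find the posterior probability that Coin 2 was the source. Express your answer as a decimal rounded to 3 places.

Tabulate prior·likelihood by source: [1] prior 0.333333, lik 0.17, product 0.05667; [2] prior 0.333333, lik 0.76, product 0.2533; [3] prior 0.333333, lik 0.89, product 0.2967.
Normalizing constant = 0.60667; the posterior for Coin 2 is its product over the sum, 0.2533/0.60667 = 0.418.

Posterior probability ≈ 0.418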